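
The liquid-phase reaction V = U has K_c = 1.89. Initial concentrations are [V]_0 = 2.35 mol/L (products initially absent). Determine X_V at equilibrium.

X = 0.654

Let X = conversion of V; extent ξ = 2.35·X mol/L.
Concentrations: [V] = 2.35 − 2.35X; [U] = 2.35X.
K_c = [U] / ([V]).
Solving K_c = 1.89 for X ∈ (0,1): X = 0.654.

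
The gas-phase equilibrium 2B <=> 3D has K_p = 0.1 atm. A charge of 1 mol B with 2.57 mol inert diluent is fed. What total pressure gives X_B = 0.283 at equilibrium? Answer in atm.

P = 2.49 atm

Take 1 mol B as basis and let X be its fractional conversion, so ξ = 0.5X.
Mole table: n_B = 1 − X; n_D = 1.5X; n_I = 2.57 (inert).
Summing: n_T = 3.57 + 0.5X.
K_p = p_D^3 / (p_B^2) with p_i = (n_i/n_T)·P.
At X = 0.283: the mole-fraction product g(X) = Π y_i^ν_i = 0.04009. Since K_p = g(X)·P^{1}, P = (K_p/g)^(1/1) = (0.1/0.04009)^(1/1) = 2.49 atm.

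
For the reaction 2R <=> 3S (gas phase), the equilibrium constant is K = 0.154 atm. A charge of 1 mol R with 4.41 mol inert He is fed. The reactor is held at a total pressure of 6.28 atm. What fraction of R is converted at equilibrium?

Let X = conversion of R (basis 1 mol R); extent of reaction ξ = 0.5X.
At extent ξ: n_R = 1 − X; n_S = 1.5X; n_I = 4.41 (inert).
Total moles n_T = 5.41 + 0.5X.
Mole fractions y_i = n_i/n_T; K = p_S^3 / (p_R^2) with p_i = y_i·P.
Equating to 0.154 atm and solving on 0 < X < 1: X = 0.276.

X = 0.276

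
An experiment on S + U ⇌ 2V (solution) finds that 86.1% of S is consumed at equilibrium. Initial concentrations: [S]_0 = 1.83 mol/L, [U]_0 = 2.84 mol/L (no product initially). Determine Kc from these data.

Let X = conversion of S.
Concentrations: [S] = 1.83 − 1.83X; [U] = 2.84 − 1.83X; [V] = 3.66X.
At X = 0.861: [S] = 0.254, [U] = 1.26, [V] = 3.15.
Kc = [V]^2 / ([S] [U]) = 30.9.

Kc = 30.9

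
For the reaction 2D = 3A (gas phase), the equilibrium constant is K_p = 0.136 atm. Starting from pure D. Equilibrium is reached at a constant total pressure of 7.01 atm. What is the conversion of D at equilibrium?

Let X = conversion of D (basis 1 mol D); extent of reaction ξ = 0.5X.
Moles: n_D = 1 − X; n_A = 1.5X.
Total moles n_T = 1 + 0.5X.
Mole fractions y_i = n_i/n_T; K_p = p_A^3 / (p_D^2) with p_i = y_i·P.
Substituting and setting equal to 0.136 atm gives a polynomial in X; the root in (0,1) is X = 0.163.

X = 0.163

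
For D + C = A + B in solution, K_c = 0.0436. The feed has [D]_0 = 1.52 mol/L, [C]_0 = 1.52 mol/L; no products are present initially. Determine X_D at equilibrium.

Let X = conversion of D; extent ξ = 1.52·X mol/L.
Concentrations: [D] = 1.52 − 1.52X; [C] = 1.52 − 1.52X; [A] = 1.52X; [B] = 1.52X.
K_c = [A] [B] / ([D] [C]).
Solving K_c = 0.0436 for X ∈ (0,1): X = 0.173.

X = 0.173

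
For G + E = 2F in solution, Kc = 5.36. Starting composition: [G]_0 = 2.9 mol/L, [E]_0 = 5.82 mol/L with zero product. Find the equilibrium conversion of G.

X = 0.710

Let X = conversion of G; extent ξ = 2.9·X mol/L.
Concentrations: [G] = 2.9 − 2.9X; [E] = 5.82 − 2.9X; [F] = 5.8X.
Kc = [F]^2 / ([G] [E]).
This equals 5.36 at X = 0.710 (the root in 0 < X < 1).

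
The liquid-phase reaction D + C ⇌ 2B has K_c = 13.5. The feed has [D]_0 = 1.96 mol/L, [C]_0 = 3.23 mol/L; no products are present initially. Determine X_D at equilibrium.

Let X = conversion of D; extent ξ = 1.96·X mol/L.
Concentrations: [D] = 1.96 − 1.96X; [C] = 3.23 − 1.96X; [B] = 3.92X.
K_c = [B]^2 / ([D] [C]).
Equating to 13.5: the physical root is X = 0.787.

X = 0.787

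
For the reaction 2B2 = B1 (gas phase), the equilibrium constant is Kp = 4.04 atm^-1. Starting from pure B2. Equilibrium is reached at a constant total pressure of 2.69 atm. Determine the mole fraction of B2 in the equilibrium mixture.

Let X = conversion of B2 (basis 1 mol B2); extent of reaction ξ = 0.5X.
Moles: n_B2 = 1 − X; n_B1 = 0.5X.
n_T = Σnᵢ = 1 − 0.5X.
Mole fractions y_i = n_i/n_T; Kp = p_B1 / (p_B2^2) with p_i = y_i·P.
This yields a degree-2 equation in X; solving on (0,1), X = 0.850.
Then n_B2 = 0.15, n_T = 0.575, so y_B2 = 0.261.

y_B2 = 0.261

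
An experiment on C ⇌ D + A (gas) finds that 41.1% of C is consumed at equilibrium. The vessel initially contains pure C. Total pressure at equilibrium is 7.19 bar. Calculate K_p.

Let X = conversion of C (basis 1 mol C); extent of reaction ξ = X.
Species balance: n_C = 1 − X; n_D = X; n_A = X.
n_T = Σnᵢ = 1 + X.
At X = 0.411: n_C = 0.589, n_D = 0.411, n_A = 0.411, n_T = 1.41.
p_i = (n_i/n_T)·P. K_p = p_D p_A / (p_C) = 1.46 bar.

K_p = 1.46 bar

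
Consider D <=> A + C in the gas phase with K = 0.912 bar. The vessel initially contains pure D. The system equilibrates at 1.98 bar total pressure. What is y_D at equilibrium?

y_D = 0.281

Basis: 1 mol D initially; let X = conversion of D. Extent ξ = X.
Mole table: n_D = 1 − X; n_A = X; n_C = X.
Total moles n_T = 1 + X.
y_i = n_i/n_T, p_i = y_i·P. K = p_A p_C / (p_D).
Substituting and setting equal to 0.912 bar gives a polynomial in X; the root in (0,1) is X = 0.562.
Then n_D = 0.438, n_T = 1.56, so y_D = 0.281.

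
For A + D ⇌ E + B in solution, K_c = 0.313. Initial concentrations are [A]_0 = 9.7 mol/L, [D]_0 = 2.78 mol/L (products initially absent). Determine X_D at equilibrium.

Let X = conversion of D; extent ξ = 2.78·X mol/L.
Concentrations: [A] = 9.7 − 2.78X; [D] = 2.78 − 2.78X; [E] = 2.78X; [B] = 2.78X.
K_c = [E] [B] / ([A] [D]).
Setting equal to 0.313 and solving for X on (0,1) gives X = 0.601.

X = 0.601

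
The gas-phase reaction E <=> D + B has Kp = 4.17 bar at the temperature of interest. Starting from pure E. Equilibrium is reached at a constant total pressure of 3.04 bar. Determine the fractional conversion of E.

X = 0.761

Basis: 1 mol E initially; let X = conversion of E. Extent ξ = X.
At extent ξ: n_E = 1 − X; n_D = X; n_B = X.
Summing: n_T = 1 + X.
y_i = n_i/n_T, p_i = y_i·P. Kp = p_D p_B / (p_E).
Equating to 4.17 bar and solving on 0 < X < 1: X = 0.761.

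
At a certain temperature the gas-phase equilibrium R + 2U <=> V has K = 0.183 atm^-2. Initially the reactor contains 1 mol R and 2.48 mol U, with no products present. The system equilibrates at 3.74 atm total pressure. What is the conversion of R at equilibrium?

Let X = conversion of R (basis 1 mol R); extent of reaction ξ = X.
Moles: n_R = 1 − X; n_U = 2.48 − 2X; n_V = X.
n_T = Σnᵢ = 3.48 − 2X.
Mole fractions y_i = n_i/n_T; K = p_V / (p_R p_U^2) with p_i = y_i·P.
This yields a degree-3 equation in X; solving on (0,1), X = 0.482.

X = 0.482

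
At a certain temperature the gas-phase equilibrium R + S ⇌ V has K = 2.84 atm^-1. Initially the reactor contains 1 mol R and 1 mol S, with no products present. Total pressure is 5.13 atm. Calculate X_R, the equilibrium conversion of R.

X = 0.747

Let X = conversion of R (basis 1 mol R); extent of reaction ξ = X.
Moles: n_R = 1 − X; n_S = 1 − X; n_V = X.
Total moles n_T = 2 − X.
Mole fractions y_i = n_i/n_T; K = p_V / (p_R p_S) with p_i = y_i·P.
Setting this equal to 2.84 atm^-1 and taking the physical root (0 < X < 1) gives X = 0.747.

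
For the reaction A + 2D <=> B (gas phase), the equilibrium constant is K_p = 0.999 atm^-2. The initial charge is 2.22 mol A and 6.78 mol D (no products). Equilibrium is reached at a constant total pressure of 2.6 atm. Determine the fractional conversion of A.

Let X = conversion of A (basis 2.22 mol A); extent of reaction ξ = 2.22X.
At extent ξ: n_A = 2.22 − 2.22X; n_D = 6.78 − 4.44X; n_B = 2.22X.
Summing: n_T = 9 − 4.44X.
With p_i = (n_i/n_T)P, K_p = p_B / (p_A p_D^2).
Substituting and setting equal to 0.999 atm^-2 gives a polynomial in X; the root in (0,1) is X = 0.720.

X = 0.720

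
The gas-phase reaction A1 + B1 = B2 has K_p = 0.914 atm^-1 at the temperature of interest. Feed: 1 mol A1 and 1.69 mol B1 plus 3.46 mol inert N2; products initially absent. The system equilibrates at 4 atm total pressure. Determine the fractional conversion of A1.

Let X = conversion of A1 (basis 1 mol A1); extent of reaction ξ = X.
Mole table: n_A1 = 1 − X; n_B1 = 1.69 − X; n_B2 = X; n_I = 3.46 (inert).
n_T = Σnᵢ = 6.15 − X.
y_i = n_i/n_T, p_i = y_i·P. K_p = p_B2 / (p_A1 p_B1).
This yields a degree-2 equation in X; solving on (0,1), X = 0.444.

X = 0.444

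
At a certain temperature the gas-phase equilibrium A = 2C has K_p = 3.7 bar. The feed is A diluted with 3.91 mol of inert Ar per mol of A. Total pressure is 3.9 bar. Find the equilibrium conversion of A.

X = 0.665

Basis: 1 mol A initially; let X = conversion of A. Extent ξ = X.
Mole table: n_A = 1 − X; n_C = 2X; n_I = 3.91 (inert).
Summing: n_T = 4.91 + X.
With p_i = (n_i/n_T)P, K_p = p_C^2 / (p_A).
Substituting and setting equal to 3.7 bar gives a polynomial in X; the root in (0,1) is X = 0.665.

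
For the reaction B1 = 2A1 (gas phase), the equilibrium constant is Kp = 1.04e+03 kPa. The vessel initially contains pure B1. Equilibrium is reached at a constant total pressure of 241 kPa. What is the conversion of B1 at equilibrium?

X = 0.720

Let X = conversion of B1 (basis 1 mol B1); extent of reaction ξ = X.
Mole table: n_B1 = 1 − X; n_A1 = 2X.
Summing: n_T = 1 + X.
With p_i = (n_i/n_T)P, Kp = p_A1^2 / (p_B1).
Substituting and setting equal to 1.04e+03 kPa gives a polynomial in X; the root in (0,1) is X = 0.720.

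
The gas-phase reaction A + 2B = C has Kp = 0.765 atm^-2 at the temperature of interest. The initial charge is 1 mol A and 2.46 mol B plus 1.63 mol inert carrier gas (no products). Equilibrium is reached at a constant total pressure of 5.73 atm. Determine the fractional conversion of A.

Let X = conversion of A (basis 1 mol A); extent of reaction ξ = X.
Moles: n_A = 1 − X; n_B = 2.46 − 2X; n_C = X; n_I = 1.63 (inert).
Total moles n_T = 5.09 − 2X.
With p_i = (n_i/n_T)P, Kp = p_C / (p_A p_B^2).
Substituting and setting equal to 0.765 atm^-2 gives a polynomial in X; the root in (0,1) is X = 0.684.

X = 0.684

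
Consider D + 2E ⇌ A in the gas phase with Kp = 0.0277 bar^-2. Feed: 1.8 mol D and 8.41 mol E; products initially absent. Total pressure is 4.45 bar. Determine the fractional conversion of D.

X = 0.263

Take 1.8 mol D as basis and let X be its fractional conversion, so ξ = 1.8X.
Moles: n_D = 1.8 − 1.8X; n_E = 8.41 − 3.6X; n_A = 1.8X.
n_T = Σnᵢ = 10.2 − 3.6X.
y_i = n_i/n_T, p_i = y_i·P. Kp = p_A / (p_D p_E^2).
This yields a degree-3 equation in X; solving on (0,1), X = 0.263.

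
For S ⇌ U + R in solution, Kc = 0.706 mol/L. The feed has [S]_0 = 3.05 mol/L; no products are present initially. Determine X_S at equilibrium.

Let X = conversion of S; extent ξ = 3.05·X mol/L.
Concentrations: [S] = 3.05 − 3.05X; [U] = 3.05X; [R] = 3.05X.
Kc = [U] [R] / ([S]).
Solving Kc = 0.706 for X ∈ (0,1): X = 0.379.

X = 0.379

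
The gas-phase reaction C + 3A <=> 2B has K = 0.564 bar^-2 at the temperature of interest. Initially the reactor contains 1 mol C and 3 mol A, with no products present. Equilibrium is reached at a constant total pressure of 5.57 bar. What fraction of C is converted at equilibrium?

X = 0.606

Basis: 1 mol C initially; let X = conversion of C. Extent ξ = X.
Moles: n_C = 1 − X; n_A = 3 − 3X; n_B = 2X.
Total moles n_T = 4 − 2X.
With p_i = (n_i/n_T)P, K = p_B^2 / (p_C p_A^3).
Setting this equal to 0.564 bar^-2 and taking the physical root (0 < X < 1) gives X = 0.606.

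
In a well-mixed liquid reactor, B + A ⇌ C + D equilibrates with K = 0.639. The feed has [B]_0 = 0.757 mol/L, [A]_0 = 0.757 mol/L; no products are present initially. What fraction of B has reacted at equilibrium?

X = 0.444

Let X = conversion of B; extent ξ = 0.757·X mol/L.
Concentrations: [B] = 0.757 − 0.757X; [A] = 0.757 − 0.757X; [C] = 0.757X; [D] = 0.757X.
K = [C] [D] / ([B] [A]).
This equals 0.639 at X = 0.444 (the root in 0 < X < 1).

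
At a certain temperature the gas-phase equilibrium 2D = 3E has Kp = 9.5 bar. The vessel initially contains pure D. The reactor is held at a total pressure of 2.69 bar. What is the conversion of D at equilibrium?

Basis: 1 mol D initially; let X = conversion of D. Extent ξ = 0.5X.
At extent ξ: n_D = 1 − X; n_E = 1.5X.
Total moles n_T = 1 + 0.5X.
y_i = n_i/n_T, p_i = y_i·P. Kp = p_E^3 / (p_D^2).
This yields a degree-3 equation in X; solving on (0,1), X = 0.601.

X = 0.601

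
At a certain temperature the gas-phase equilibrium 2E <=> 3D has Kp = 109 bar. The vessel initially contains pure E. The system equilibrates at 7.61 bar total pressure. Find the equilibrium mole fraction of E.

y_E = 0.192

Take 1 mol E as basis and let X be its fractional conversion, so ξ = 0.5X.
Species balance: n_E = 1 − X; n_D = 1.5X.
n_T = Σnᵢ = 1 + 0.5X.
y_i = n_i/n_T, p_i = y_i·P. Kp = p_D^3 / (p_E^2).
Equating to 109 bar and solving on 0 < X < 1: X = 0.737.
Then n_E = 0.263, n_T = 1.37, so y_E = 0.192.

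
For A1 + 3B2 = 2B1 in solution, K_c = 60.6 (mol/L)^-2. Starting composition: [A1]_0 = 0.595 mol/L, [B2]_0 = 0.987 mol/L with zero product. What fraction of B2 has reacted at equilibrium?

Let X = conversion of B2; extent ξ = 0.987X/3 mol/L.
Concentrations: [A1] = 0.595 − 0.329X; [B2] = 0.987 − 0.987X; [B1] = 0.658X.
K_c = [B1]^2 / ([A1] [B2]^3).
Setting equal to 60.6 and solving for X on (0,1) gives X = 0.766.

X = 0.766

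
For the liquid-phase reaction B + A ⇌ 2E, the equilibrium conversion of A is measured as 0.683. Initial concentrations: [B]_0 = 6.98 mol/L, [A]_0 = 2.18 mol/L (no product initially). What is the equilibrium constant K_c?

Let X = conversion of A.
Concentrations: [B] = 6.98 − 2.18X; [A] = 2.18 − 2.18X; [E] = 4.36X.
At X = 0.683: [B] = 5.49, [A] = 0.691, [E] = 2.98.
K_c = [E]^2 / ([B] [A]) = 2.34.

K_c = 2.34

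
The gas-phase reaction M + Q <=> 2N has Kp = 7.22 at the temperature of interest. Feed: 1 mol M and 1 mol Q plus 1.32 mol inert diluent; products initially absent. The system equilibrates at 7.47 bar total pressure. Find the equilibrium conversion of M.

X = 0.573

Take 1 mol M as basis and let X be its fractional conversion, so ξ = X.
At extent ξ: n_M = 1 − X; n_Q = 1 − X; n_N = 2X; n_I = 1.32 (inert).
Total moles n_T = 3.32 (Δν = 0, constant).
y_i = n_i/n_T, p_i = y_i·P. Kp = p_N^2 / (p_M p_Q).
Setting this equal to 7.22 and taking the physical root (0 < X < 1) gives X = 0.573.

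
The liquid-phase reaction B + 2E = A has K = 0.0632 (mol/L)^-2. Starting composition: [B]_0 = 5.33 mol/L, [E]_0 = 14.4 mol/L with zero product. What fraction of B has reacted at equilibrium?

Let X = conversion of B; extent ξ = 5.33·X mol/L.
Concentrations: [B] = 5.33 − 5.33X; [E] = 14.4 − 10.7X; [A] = 5.33X.
K = [A] / ([B] [E]^2).
Setting equal to 0.0632 and solving for X on (0,1) gives X = 0.733.

X = 0.733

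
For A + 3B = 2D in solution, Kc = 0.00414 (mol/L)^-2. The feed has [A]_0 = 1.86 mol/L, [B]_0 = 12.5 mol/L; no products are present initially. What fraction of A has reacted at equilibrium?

Let X = conversion of A; extent ξ = 1.86·X mol/L.
Concentrations: [A] = 1.86 − 1.86X; [B] = 12.5 − 5.58X; [D] = 3.72X.
Kc = [D]^2 / ([A] [B]^3).
Solving Kc = 0.00414 for X ∈ (0,1): X = 0.502.

X = 0.502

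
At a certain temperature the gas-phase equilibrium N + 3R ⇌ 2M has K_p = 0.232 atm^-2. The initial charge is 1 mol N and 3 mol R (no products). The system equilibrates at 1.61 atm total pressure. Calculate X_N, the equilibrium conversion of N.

Basis: 1 mol N initially; let X = conversion of N. Extent ξ = X.
Moles: n_N = 1 − X; n_R = 3 − 3X; n_M = 2X.
n_T = Σnᵢ = 4 − 2X.
Mole fractions y_i = n_i/n_T; K_p = p_M^2 / (p_N p_R^3) with p_i = y_i·P.
Setting this equal to 0.232 atm^-2 and taking the physical root (0 < X < 1) gives X = 0.294.

X = 0.294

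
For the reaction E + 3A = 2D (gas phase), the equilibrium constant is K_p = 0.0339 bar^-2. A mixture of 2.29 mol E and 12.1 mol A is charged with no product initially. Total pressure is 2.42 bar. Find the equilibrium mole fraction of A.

y_A = 0.771

Basis: 2.29 mol E initially; let X = conversion of E. Extent ξ = 2.29X.
At extent ξ: n_E = 2.29 − 2.29X; n_A = 12.1 − 6.87X; n_D = 4.58X.
Summing: n_T = 14.4 − 4.58X.
With p_i = (n_i/n_T)P, K_p = p_D^2 / (p_E p_A^3).
This yields a degree-4 equation in X; solving on (0,1), X = 0.301.
Then n_A = 10, n_T = 13, so y_A = 0.771.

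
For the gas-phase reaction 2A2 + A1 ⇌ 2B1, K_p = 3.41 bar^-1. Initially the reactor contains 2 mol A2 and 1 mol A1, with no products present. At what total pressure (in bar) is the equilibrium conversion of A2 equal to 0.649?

P = 6.72 bar

Basis: 2 mol A2 initially; let X = conversion of A2. Extent ξ = X.
Mole table: n_A2 = 2 − 2X; n_A1 = 1 − X; n_B1 = 2X.
Summing: n_T = 3 − X.
K_p = p_B1^2 / (p_A2^2 p_A1) with p_i = (n_i/n_T)·P.
At X = 0.649: the mole-fraction product g(X) = Π y_i^ν_i = 22.9. Since K_p = g(X)·P^{-1}, P = (g/K_p)^(1/1) = (22.9/3.41)^(1/1) = 6.72 bar.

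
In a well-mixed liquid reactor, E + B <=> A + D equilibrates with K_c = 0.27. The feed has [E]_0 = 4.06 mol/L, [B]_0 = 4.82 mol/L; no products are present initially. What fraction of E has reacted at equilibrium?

X = 0.372

Let X = conversion of E; extent ξ = 4.06·X mol/L.
Concentrations: [E] = 4.06 − 4.06X; [B] = 4.82 − 4.06X; [A] = 4.06X; [D] = 4.06X.
K_c = [A] [D] / ([E] [B]).
Setting equal to 0.27 and solving for X on (0,1) gives X = 0.372.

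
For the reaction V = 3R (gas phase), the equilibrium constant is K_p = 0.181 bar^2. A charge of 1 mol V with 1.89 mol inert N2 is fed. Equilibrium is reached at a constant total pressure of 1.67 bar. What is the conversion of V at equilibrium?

X = 0.274

Basis: 1 mol V initially; let X = conversion of V. Extent ξ = X.
At extent ξ: n_V = 1 − X; n_R = 3X; n_I = 1.89 (inert).
Summing: n_T = 2.89 + 2X.
y_i = n_i/n_T, p_i = y_i·P. K_p = p_R^3 / (p_V).
This yields a degree-3 equation in X; solving on (0,1), X = 0.274.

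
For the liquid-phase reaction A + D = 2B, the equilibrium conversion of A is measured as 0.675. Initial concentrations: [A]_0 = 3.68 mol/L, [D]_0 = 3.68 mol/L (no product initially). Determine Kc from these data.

Kc = 17.3

Let X = conversion of A.
Concentrations: [A] = 3.68 − 3.68X; [D] = 3.68 − 3.68X; [B] = 7.36X.
At X = 0.675: [A] = 1.2, [D] = 1.2, [B] = 4.97.
Kc = [B]^2 / ([A] [D]) = 17.3.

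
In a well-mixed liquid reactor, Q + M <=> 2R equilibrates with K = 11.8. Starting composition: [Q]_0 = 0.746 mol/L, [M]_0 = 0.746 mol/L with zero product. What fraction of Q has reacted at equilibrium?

X = 0.632

Let X = conversion of Q; extent ξ = 0.746·X mol/L.
Concentrations: [Q] = 0.746 − 0.746X; [M] = 0.746 − 0.746X; [R] = 1.49X.
K = [R]^2 / ([Q] [M]).
Equating to 11.8: the physical root is X = 0.632.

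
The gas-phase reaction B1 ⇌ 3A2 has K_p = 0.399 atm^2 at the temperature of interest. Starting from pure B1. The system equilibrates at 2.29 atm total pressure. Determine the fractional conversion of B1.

X = 0.160

Let X = conversion of B1 (basis 1 mol B1); extent of reaction ξ = X.
Mole table: n_B1 = 1 − X; n_A2 = 3X.
Summing: n_T = 1 + 2X.
y_i = n_i/n_T, p_i = y_i·P. K_p = p_A2^3 / (p_B1).
This yields a degree-3 equation in X; solving on (0,1), X = 0.160.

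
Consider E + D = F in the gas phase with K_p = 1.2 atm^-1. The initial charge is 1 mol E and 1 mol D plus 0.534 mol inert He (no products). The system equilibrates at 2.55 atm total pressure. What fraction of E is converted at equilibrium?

X = 0.448

Take 1 mol E as basis and let X be its fractional conversion, so ξ = X.
Moles: n_E = 1 − X; n_D = 1 − X; n_F = X; n_I = 0.534 (inert).
Total moles n_T = 2.53 − X.
With p_i = (n_i/n_T)P, K_p = p_F / (p_E p_D).
Setting this equal to 1.2 atm^-1 and taking the physical root (0 < X < 1) gives X = 0.448.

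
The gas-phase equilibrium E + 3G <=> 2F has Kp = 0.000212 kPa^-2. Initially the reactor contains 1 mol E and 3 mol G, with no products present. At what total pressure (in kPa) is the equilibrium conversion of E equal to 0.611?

P = 297 kPa

Take 1 mol E as basis and let X be its fractional conversion, so ξ = X.
At extent ξ: n_E = 1 − X; n_G = 3 − 3X; n_F = 2X.
Summing: n_T = 4 − 2X.
Kp = p_F^2 / (p_E p_G^3) with p_i = (n_i/n_T)·P.
At X = 0.611: the mole-fraction product g(X) = Π y_i^ν_i = 18.64. Since Kp = g(X)·P^{-2}, P = (g/Kp)^(1/2) = (18.64/0.000212)^(1/2) = 297 kPa.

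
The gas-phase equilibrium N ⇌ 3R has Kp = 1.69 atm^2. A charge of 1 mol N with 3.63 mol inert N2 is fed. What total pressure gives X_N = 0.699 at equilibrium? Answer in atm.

P = 1.42 atm

Basis: 1 mol N initially; let X = conversion of N. Extent ξ = X.
Mole table: n_N = 1 − X; n_R = 3X; n_I = 3.63 (inert).
Summing: n_T = 4.63 + 2X.
Kp = p_R^3 / (p_N) with p_i = (n_i/n_T)·P.
At X = 0.699: the mole-fraction product g(X) = Π y_i^ν_i = 0.8431. Since Kp = g(X)·P^{2}, P = (Kp/g)^(1/2) = (1.69/0.8431)^(1/2) = 1.42 atm.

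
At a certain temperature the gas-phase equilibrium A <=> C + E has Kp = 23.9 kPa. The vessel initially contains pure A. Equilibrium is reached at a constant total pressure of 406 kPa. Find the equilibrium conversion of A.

X = 0.236

Let X = conversion of A (basis 1 mol A); extent of reaction ξ = X.
Species balance: n_A = 1 − X; n_C = X; n_E = X.
Total moles n_T = 1 + X.
y_i = n_i/n_T, p_i = y_i·P. Kp = p_C p_E / (p_A).
Setting this equal to 23.9 kPa and taking the physical root (0 < X < 1) gives X = 0.236.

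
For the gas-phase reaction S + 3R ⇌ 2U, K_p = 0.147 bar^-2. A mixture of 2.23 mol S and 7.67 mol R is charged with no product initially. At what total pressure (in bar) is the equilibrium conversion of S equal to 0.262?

Let X = conversion of S (basis 2.23 mol S); extent of reaction ξ = 2.23X.
Species balance: n_S = 2.23 − 2.23X; n_R = 7.67 − 6.69X; n_U = 4.46X.
Summing: n_T = 9.9 − 4.46X.
K_p = p_U^2 / (p_S p_R^3) with p_i = (n_i/n_T)·P.
At X = 0.262: the mole-fraction product g(X) = Π y_i^ν_i = 0.3053. Since K_p = g(X)·P^{-2}, P = (g/K_p)^(1/2) = (0.3053/0.147)^(1/2) = 1.44 bar.

P = 1.44 bar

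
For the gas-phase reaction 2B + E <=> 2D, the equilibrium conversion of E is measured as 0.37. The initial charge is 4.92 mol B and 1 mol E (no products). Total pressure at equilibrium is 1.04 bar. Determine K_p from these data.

Take 1 mol E as basis and let X be its fractional conversion, so ξ = X.
Moles: n_B = 4.92 − 2X; n_E = 1 − X; n_D = 2X.
n_T = Σnᵢ = 5.92 − X.
At X = 0.37: n_B = 4.18, n_E = 0.63, n_D = 0.74, n_T = 5.55.
p_i = (n_i/n_T)·P. K_p = p_D^2 / (p_B^2 p_E) = 0.265 bar^-1.

K_p = 0.265 bar^-1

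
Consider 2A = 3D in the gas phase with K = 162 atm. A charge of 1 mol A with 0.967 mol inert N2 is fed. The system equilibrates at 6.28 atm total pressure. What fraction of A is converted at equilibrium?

X = 0.824

Basis: 1 mol A initially; let X = conversion of A. Extent ξ = 0.5X.
At extent ξ: n_A = 1 − X; n_D = 1.5X; n_I = 0.967 (inert).
n_T = Σnᵢ = 1.97 + 0.5X.
y_i = n_i/n_T, p_i = y_i·P. K = p_D^3 / (p_A^2).
Substituting and setting equal to 162 atm gives a polynomial in X; the root in (0,1) is X = 0.824.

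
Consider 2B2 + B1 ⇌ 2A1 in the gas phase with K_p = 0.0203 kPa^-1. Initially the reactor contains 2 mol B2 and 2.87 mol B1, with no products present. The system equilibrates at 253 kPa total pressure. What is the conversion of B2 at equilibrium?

Take 2 mol B2 as basis and let X be its fractional conversion, so ξ = X.
At extent ξ: n_B2 = 2 − 2X; n_B1 = 2.87 − X; n_A1 = 2X.
n_T = Σnᵢ = 4.87 − X.
y_i = n_i/n_T, p_i = y_i·P. K_p = p_A1^2 / (p_B2^2 p_B1).
Setting this equal to 0.0203 kPa^-1 and taking the physical root (0 < X < 1) gives X = 0.622.

X = 0.622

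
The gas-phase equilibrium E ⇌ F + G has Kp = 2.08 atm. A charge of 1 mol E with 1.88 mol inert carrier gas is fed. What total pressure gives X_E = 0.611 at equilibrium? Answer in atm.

P = 7.57 atm

Take 1 mol E as basis and let X be its fractional conversion, so ξ = X.
At extent ξ: n_E = 1 − X; n_F = X; n_G = X; n_I = 1.88 (inert).
n_T = Σnᵢ = 2.88 + X.
Kp = p_F p_G / (p_E) with p_i = (n_i/n_T)·P.
At X = 0.611: the mole-fraction product g(X) = Π y_i^ν_i = 0.2749. Since Kp = g(X)·P^{1}, P = (Kp/g)^(1/1) = (2.08/0.2749)^(1/1) = 7.57 atm.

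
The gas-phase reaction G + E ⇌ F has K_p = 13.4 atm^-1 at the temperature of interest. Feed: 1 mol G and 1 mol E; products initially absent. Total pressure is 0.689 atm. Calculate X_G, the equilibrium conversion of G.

X = 0.687

Take 1 mol G as basis and let X be its fractional conversion, so ξ = X.
Mole table: n_G = 1 − X; n_E = 1 − X; n_F = X.
Summing: n_T = 2 − X.
With p_i = (n_i/n_T)P, K_p = p_F / (p_G p_E).
Substituting and setting equal to 13.4 atm^-1 gives a polynomial in X; the root in (0,1) is X = 0.687.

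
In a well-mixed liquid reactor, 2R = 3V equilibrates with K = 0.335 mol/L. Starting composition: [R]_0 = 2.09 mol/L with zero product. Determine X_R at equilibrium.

Let X = conversion of R; extent ξ = 2.09X/2 mol/L.
Concentrations: [R] = 2.09 − 2.09X; [V] = 3.13X.
K = [V]^3 / ([R]^2).
Solving K = 0.335 for X ∈ (0,1): X = 0.289.

X = 0.289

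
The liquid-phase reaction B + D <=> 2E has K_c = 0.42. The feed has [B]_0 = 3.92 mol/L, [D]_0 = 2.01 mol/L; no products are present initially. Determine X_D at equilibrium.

Let X = conversion of D; extent ξ = 2.01·X mol/L.
Concentrations: [B] = 3.92 − 2.01X; [D] = 2.01 − 2.01X; [E] = 4.02X.
K_c = [E]^2 / ([B] [D]).
Equating to 0.42: the physical root is X = 0.336.

X = 0.336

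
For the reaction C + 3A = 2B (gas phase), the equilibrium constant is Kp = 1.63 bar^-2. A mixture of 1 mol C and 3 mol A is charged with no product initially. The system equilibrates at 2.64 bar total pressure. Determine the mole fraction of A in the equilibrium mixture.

y_A = 0.452

Take 1 mol C as basis and let X be its fractional conversion, so ξ = X.
Species balance: n_C = 1 − X; n_A = 3 − 3X; n_B = 2X.
Total moles n_T = 4 − 2X.
Mole fractions y_i = n_i/n_T; Kp = p_B^2 / (p_C p_A^3) with p_i = y_i·P.
Setting this equal to 1.63 bar^-2 and taking the physical root (0 < X < 1) gives X = 0.569.
Then n_A = 1.29, n_T = 2.86, so y_A = 0.452.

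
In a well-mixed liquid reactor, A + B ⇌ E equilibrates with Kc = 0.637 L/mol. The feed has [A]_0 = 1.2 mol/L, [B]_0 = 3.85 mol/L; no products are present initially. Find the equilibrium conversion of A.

Let X = conversion of A; extent ξ = 1.2·X mol/L.
Concentrations: [A] = 1.2 − 1.2X; [B] = 3.85 − 1.2X; [E] = 1.2X.
Kc = [E] / ([A] [B]).
Equating to 0.637 L/mol: the physical root is X = 0.661.

X = 0.661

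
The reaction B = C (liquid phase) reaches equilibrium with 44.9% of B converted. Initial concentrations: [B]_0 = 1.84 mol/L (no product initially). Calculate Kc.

Kc = 0.815

Let X = conversion of B.
Concentrations: [B] = 1.84 − 1.84X; [C] = 1.84X.
At X = 0.449: [B] = 1.01, [C] = 0.826.
Kc = [C] / ([B]) = 0.815.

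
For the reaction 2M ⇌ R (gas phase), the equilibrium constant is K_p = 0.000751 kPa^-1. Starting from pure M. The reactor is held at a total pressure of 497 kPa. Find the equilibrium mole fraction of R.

y_R = 0.224

Basis: 1 mol M initially; let X = conversion of M. Extent ξ = 0.5X.
At extent ξ: n_M = 1 − X; n_R = 0.5X.
n_T = Σnᵢ = 1 − 0.5X.
y_i = n_i/n_T, p_i = y_i·P. K_p = p_R / (p_M^2).
This yields a degree-2 equation in X; solving on (0,1), X = 0.367.
Then n_R = 0.183, n_T = 0.817, so y_R = 0.224.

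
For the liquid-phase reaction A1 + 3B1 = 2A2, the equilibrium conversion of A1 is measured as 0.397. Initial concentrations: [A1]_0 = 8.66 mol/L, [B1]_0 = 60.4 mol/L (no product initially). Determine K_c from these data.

Let X = conversion of A1.
Concentrations: [A1] = 8.66 − 8.66X; [B1] = 60.4 − 26X; [A2] = 17.3X.
At X = 0.397: [A1] = 5.22, [B1] = 50.1, [A2] = 6.88.
K_c = [A2]^2 / ([A1] [B1]^3) = 7.21e-05 (mol/L)^-2.

K_c = 7.21e-05 (mol/L)^-2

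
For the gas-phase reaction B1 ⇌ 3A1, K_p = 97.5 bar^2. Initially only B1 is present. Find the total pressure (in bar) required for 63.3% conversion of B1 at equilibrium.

P = 5.18 bar

Take 1 mol B1 as basis and let X be its fractional conversion, so ξ = X.
At extent ξ: n_B1 = 1 − X; n_A1 = 3X.
Summing: n_T = 1 + 2X.
K_p = p_A1^3 / (p_B1) with p_i = (n_i/n_T)·P.
At X = 0.633: the mole-fraction product g(X) = Π y_i^ν_i = 3.634. Since K_p = g(X)·P^{2}, P = (K_p/g)^(1/2) = (97.5/3.634)^(1/2) = 5.18 bar.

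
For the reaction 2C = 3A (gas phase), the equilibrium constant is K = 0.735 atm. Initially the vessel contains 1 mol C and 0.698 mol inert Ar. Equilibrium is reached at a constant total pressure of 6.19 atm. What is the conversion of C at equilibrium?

Take 1 mol C as basis and let X be its fractional conversion, so ξ = 0.5X.
Mole table: n_C = 1 − X; n_A = 1.5X; n_I = 0.698 (inert).
Summing: n_T = 1.7 + 0.5X.
Mole fractions y_i = n_i/n_T; K = p_A^3 / (p_C^2) with p_i = y_i·P.
This yields a degree-3 equation in X; solving on (0,1), X = 0.313.

X = 0.313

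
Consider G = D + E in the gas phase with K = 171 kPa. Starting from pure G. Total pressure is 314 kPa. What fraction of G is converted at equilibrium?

Basis: 1 mol G initially; let X = conversion of G. Extent ξ = X.
Mole table: n_G = 1 − X; n_D = X; n_E = X.
Total moles n_T = 1 + X.
With p_i = (n_i/n_T)P, K = p_D p_E / (p_G).
This yields a degree-2 equation in X; solving on (0,1), X = 0.594.

X = 0.594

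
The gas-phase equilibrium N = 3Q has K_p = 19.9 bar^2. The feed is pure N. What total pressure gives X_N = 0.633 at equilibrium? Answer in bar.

Take 1 mol N as basis and let X be its fractional conversion, so ξ = X.
Mole table: n_N = 1 − X; n_Q = 3X.
n_T = Σnᵢ = 1 + 2X.
K_p = p_Q^3 / (p_N) with p_i = (n_i/n_T)·P.
At X = 0.633: the mole-fraction product g(X) = Π y_i^ν_i = 3.634. Since K_p = g(X)·P^{2}, P = (K_p/g)^(1/2) = (19.9/3.634)^(1/2) = 2.34 bar.

P = 2.34 bar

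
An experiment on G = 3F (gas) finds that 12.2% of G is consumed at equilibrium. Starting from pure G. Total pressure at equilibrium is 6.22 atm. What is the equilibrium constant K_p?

Basis: 1 mol G initially; let X = conversion of G. Extent ξ = X.
Species balance: n_G = 1 − X; n_F = 3X.
Summing: n_T = 1 + 2X.
At X = 0.122: n_G = 0.878, n_F = 0.366, n_T = 1.24.
p_i = (n_i/n_T)·P. K_p = p_F^3 / (p_G) = 1.4 atm^2.

K_p = 1.4 atm^2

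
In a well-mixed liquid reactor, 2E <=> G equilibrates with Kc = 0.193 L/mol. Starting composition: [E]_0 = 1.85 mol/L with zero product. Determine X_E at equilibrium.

Let X = conversion of E; extent ξ = 1.85X/2 mol/L.
Concentrations: [E] = 1.85 − 1.85X; [G] = 0.925X.
Kc = [G] / ([E]^2).
Setting equal to 0.193 and solving for X on (0,1) gives X = 0.325.

X = 0.325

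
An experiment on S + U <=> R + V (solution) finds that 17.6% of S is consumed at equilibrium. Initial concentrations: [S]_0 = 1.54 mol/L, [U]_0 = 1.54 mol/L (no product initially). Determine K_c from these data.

K_c = 0.0456

Let X = conversion of S.
Concentrations: [S] = 1.54 − 1.54X; [U] = 1.54 − 1.54X; [R] = 1.54X; [V] = 1.54X.
At X = 0.176: [S] = 1.27, [U] = 1.27, [R] = 0.271, [V] = 0.271.
K_c = [R] [V] / ([S] [U]) = 0.0456.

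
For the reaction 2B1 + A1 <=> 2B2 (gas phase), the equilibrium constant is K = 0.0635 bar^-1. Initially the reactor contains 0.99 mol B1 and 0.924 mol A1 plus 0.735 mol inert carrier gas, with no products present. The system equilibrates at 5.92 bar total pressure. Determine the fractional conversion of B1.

Take 0.99 mol B1 as basis and let X be its fractional conversion, so ξ = 0.495X.
Moles: n_B1 = 0.99 − 0.99X; n_A1 = 0.924 − 0.495X; n_B2 = 0.99X; n_I = 0.735 (inert).
n_T = Σnᵢ = 2.65 − 0.495X.
Mole fractions y_i = n_i/n_T; K = p_B2^2 / (p_B1^2 p_A1) with p_i = y_i·P.
Substituting and setting equal to 0.0635 bar^-1 gives a polynomial in X; the root in (0,1) is X = 0.256.

X = 0.256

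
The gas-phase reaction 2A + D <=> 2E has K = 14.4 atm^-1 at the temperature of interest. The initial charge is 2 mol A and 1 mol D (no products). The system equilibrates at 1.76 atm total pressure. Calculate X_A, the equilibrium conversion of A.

X = 0.658

Take 2 mol A as basis and let X be its fractional conversion, so ξ = X.
At extent ξ: n_A = 2 − 2X; n_D = 1 − X; n_E = 2X.
n_T = Σnᵢ = 3 − X.
Mole fractions y_i = n_i/n_T; K = p_E^2 / (p_A^2 p_D) with p_i = y_i·P.
Equating to 14.4 atm^-1 and solving on 0 < X < 1: X = 0.658.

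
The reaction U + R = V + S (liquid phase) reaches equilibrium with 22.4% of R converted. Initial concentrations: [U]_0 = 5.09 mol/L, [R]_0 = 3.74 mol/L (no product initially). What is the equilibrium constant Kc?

Let X = conversion of R.
Concentrations: [U] = 5.09 − 3.74X; [R] = 3.74 − 3.74X; [V] = 3.74X; [S] = 3.74X.
At X = 0.224: [U] = 4.25, [R] = 2.9, [V] = 0.838, [S] = 0.838.
Kc = [V] [S] / ([U] [R]) = 0.0569.

Kc = 0.0569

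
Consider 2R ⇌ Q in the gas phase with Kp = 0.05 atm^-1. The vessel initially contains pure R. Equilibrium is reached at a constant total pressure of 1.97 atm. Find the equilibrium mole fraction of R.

Basis: 1 mol R initially; let X = conversion of R. Extent ξ = 0.5X.
Species balance: n_R = 1 − X; n_Q = 0.5X.
n_T = Σnᵢ = 1 − 0.5X.
With p_i = (n_i/n_T)P, Kp = p_Q / (p_R^2).
This yields a degree-2 equation in X; solving on (0,1), X = 0.153.
Then n_R = 0.847, n_T = 0.923, so y_R = 0.917.

y_R = 0.917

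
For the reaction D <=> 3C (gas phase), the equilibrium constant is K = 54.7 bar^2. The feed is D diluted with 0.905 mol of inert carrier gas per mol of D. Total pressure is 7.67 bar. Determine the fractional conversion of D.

Let X = conversion of D (basis 1 mol D); extent of reaction ξ = X.
Moles: n_D = 1 − X; n_C = 3X; n_I = 0.905 (inert).
Total moles n_T = 1.91 + 2X.
y_i = n_i/n_T, p_i = y_i·P. K = p_C^3 / (p_D).
Equating to 54.7 bar^2 and solving on 0 < X < 1: X = 0.523.

X = 0.523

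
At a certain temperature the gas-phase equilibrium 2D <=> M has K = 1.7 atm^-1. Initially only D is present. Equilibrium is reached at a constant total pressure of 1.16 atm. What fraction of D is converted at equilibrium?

Take 1 mol D as basis and let X be its fractional conversion, so ξ = 0.5X.
Mole table: n_D = 1 − X; n_M = 0.5X.
Summing: n_T = 1 − 0.5X.
y_i = n_i/n_T, p_i = y_i·P. K = p_M / (p_D^2).
Substituting and setting equal to 1.7 atm^-1 gives a polynomial in X; the root in (0,1) is X = 0.665.

X = 0.665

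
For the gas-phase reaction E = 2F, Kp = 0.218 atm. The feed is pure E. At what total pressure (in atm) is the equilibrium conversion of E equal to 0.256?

P = 0.777 atm

Let X = conversion of E (basis 1 mol E); extent of reaction ξ = X.
Species balance: n_E = 1 − X; n_F = 2X.
Total moles n_T = 1 + X.
Kp = p_F^2 / (p_E) with p_i = (n_i/n_T)·P.
At X = 0.256: the mole-fraction product g(X) = Π y_i^ν_i = 0.2805. Since Kp = g(X)·P^{1}, P = (Kp/g)^(1/1) = (0.218/0.2805)^(1/1) = 0.777 atm.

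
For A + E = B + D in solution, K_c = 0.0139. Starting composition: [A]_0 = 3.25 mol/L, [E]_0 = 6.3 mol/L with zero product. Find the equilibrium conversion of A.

Let X = conversion of A; extent ξ = 3.25·X mol/L.
Concentrations: [A] = 3.25 − 3.25X; [E] = 6.3 − 3.25X; [B] = 3.25X; [D] = 3.25X.
K_c = [B] [D] / ([A] [E]).
Setting equal to 0.0139 and solving for X on (0,1) gives X = 0.146.

X = 0.146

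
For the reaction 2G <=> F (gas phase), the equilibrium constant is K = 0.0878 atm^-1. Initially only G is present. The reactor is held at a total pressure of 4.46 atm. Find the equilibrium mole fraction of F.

y_F = 0.231

Take 1 mol G as basis and let X be its fractional conversion, so ξ = 0.5X.
At extent ξ: n_G = 1 − X; n_F = 0.5X.
Summing: n_T = 1 − 0.5X.
y_i = n_i/n_T, p_i = y_i·P. K = p_F / (p_G^2).
This yields a degree-2 equation in X; solving on (0,1), X = 0.376.
Then n_F = 0.188, n_T = 0.812, so y_F = 0.231.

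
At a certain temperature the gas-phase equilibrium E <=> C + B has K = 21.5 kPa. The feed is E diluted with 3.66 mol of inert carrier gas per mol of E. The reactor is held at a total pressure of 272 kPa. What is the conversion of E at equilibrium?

Basis: 1 mol E initially; let X = conversion of E. Extent ξ = X.
Species balance: n_E = 1 − X; n_C = X; n_B = X; n_I = 3.66 (inert).
Summing: n_T = 4.66 + X.
Mole fractions y_i = n_i/n_T; K = p_C p_B / (p_E) with p_i = y_i·P.
Substituting and setting equal to 21.5 kPa gives a polynomial in X; the root in (0,1) is X = 0.465.

X = 0.465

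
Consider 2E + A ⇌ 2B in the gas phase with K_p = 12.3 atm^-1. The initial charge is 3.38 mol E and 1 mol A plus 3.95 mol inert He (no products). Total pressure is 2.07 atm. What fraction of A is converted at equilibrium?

X = 0.781

Basis: 1 mol A initially; let X = conversion of A. Extent ξ = X.
Species balance: n_E = 3.38 − 2X; n_A = 1 − X; n_B = 2X; n_I = 3.95 (inert).
n_T = Σnᵢ = 8.33 − X.
With p_i = (n_i/n_T)P, K_p = p_B^2 / (p_E^2 p_A).
Substituting and setting equal to 12.3 atm^-1 gives a polynomial in X; the root in (0,1) is X = 0.781.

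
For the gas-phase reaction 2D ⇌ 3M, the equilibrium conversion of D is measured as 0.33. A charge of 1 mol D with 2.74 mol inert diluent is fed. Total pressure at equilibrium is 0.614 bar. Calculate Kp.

Let X = conversion of D (basis 1 mol D); extent of reaction ξ = 0.5X.
Species balance: n_D = 1 − X; n_M = 1.5X; n_I = 2.74 (inert).
Total moles n_T = 3.74 + 0.5X.
At X = 0.33: n_D = 0.67, n_M = 0.495, n_T = 3.91.
p_i = (n_i/n_T)·P. Kp = p_M^3 / (p_D^2) = 0.0425 bar.

Kp = 0.0425 bar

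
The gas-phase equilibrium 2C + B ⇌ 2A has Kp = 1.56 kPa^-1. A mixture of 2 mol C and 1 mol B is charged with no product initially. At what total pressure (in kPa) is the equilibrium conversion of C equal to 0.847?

P = 276 kPa

Basis: 2 mol C initially; let X = conversion of C. Extent ξ = X.
Species balance: n_C = 2 − 2X; n_B = 1 − X; n_A = 2X.
n_T = Σnᵢ = 3 − X.
Kp = p_A^2 / (p_C^2 p_B) with p_i = (n_i/n_T)·P.
At X = 0.847: the mole-fraction product g(X) = Π y_i^ν_i = 431.3. Since Kp = g(X)·P^{-1}, P = (g/Kp)^(1/1) = (431.3/1.56)^(1/1) = 276 kPa.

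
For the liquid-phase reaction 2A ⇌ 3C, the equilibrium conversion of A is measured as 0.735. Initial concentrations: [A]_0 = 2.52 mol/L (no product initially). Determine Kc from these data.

Let X = conversion of A.
Concentrations: [A] = 2.52 − 2.52X; [C] = 3.78X.
At X = 0.735: [A] = 0.668, [C] = 2.78.
Kc = [C]^3 / ([A]^2) = 48.1 mol/L.

Kc = 48.1 mol/L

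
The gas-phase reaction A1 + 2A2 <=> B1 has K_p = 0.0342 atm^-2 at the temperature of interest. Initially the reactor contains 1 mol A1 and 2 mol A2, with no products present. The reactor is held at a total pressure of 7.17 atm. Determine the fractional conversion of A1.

X = 0.357

Take 1 mol A1 as basis and let X be its fractional conversion, so ξ = X.
At extent ξ: n_A1 = 1 − X; n_A2 = 2 − 2X; n_B1 = X.
n_T = Σnᵢ = 3 − 2X.
y_i = n_i/n_T, p_i = y_i·P. K_p = p_B1 / (p_A1 p_A2^2).
Substituting and setting equal to 0.0342 atm^-2 gives a polynomial in X; the root in (0,1) is X = 0.357.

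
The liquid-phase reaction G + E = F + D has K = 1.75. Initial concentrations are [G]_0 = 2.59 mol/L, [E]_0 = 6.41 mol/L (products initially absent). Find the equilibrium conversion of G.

Let X = conversion of G; extent ξ = 2.59·X mol/L.
Concentrations: [G] = 2.59 − 2.59X; [E] = 6.41 − 2.59X; [F] = 2.59X; [D] = 2.59X.
K = [F] [D] / ([G] [E]).
This equals 1.75 at X = 0.789 (the root in 0 < X < 1).

X = 0.789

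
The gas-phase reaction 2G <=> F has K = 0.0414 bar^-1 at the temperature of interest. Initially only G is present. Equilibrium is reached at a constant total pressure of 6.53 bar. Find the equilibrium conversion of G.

Take 1 mol G as basis and let X be its fractional conversion, so ξ = 0.5X.
Species balance: n_G = 1 − X; n_F = 0.5X.
n_T = Σnᵢ = 1 − 0.5X.
With p_i = (n_i/n_T)P, K = p_F / (p_G^2).
Setting this equal to 0.0414 bar^-1 and taking the physical root (0 < X < 1) gives X = 0.307.

X = 0.307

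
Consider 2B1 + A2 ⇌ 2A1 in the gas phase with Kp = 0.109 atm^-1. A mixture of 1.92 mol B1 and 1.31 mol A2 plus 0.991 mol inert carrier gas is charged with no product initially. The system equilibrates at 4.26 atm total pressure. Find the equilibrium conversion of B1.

X = 0.260

Let X = conversion of B1 (basis 1.92 mol B1); extent of reaction ξ = 0.96X.
Moles: n_B1 = 1.92 − 1.92X; n_A2 = 1.31 − 0.96X; n_A1 = 1.92X; n_I = 0.991 (inert).
n_T = Σnᵢ = 4.22 − 0.96X.
y_i = n_i/n_T, p_i = y_i·P. Kp = p_A1^2 / (p_B1^2 p_A2).
Equating to 0.109 atm^-1 and solving on 0 < X < 1: X = 0.260.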